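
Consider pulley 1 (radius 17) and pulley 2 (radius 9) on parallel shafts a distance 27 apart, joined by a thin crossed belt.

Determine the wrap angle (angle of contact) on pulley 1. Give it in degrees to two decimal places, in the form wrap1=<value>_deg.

wrap1=328.72_deg

crossed belt: β = asin((r1+r2)/C) = asin(26/27) = 74.3575°
wrap1 = wrap2 = π + 2β = 328.7151°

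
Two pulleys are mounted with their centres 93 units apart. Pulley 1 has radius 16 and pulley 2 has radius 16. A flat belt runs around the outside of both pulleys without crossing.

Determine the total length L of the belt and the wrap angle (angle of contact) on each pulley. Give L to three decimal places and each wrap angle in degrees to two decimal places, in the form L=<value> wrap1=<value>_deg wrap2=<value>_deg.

open belt: β = asin((r2−r1)/C) = asin(0/93) = 0.0000°
wrap1 = π − 2β = 180.0000°
wrap2 = π + 2β = 180.0000°
tangent length = C·cosβ = 93.0000
L = r1·wrap1 + r2·wrap2 + 2·C·cosβ = 16·3.1416 + 16·3.1416 + 2·93.0000 = 286.5310

L=286.531 wrap1=180.00_deg wrap2=180.00_deg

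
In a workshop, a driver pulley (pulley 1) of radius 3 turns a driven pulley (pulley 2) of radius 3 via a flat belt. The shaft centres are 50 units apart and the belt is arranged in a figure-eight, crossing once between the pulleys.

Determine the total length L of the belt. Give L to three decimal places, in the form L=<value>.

L=119.570

crossed belt: β = asin((r1+r2)/C) = asin(6/50) = 6.8921°
wrap1 = wrap2 = π + 2β = 193.7842°
tangent length = C·cosβ = 49.6387
L = (r1+r2)·wrap + 2·C·cosβ = 6·3.3822 + 2·49.6387 = 119.5704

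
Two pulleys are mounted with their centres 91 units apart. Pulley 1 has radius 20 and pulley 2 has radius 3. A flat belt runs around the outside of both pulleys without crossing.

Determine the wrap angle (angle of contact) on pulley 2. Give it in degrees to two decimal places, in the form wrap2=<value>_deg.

open belt: β = asin((r2−r1)/C) = asin(-17/91) = -10.7669°
wrap1 = π − 2β = 201.5337°
wrap2 = π + 2β = 158.4663°

wrap2=158.47_deg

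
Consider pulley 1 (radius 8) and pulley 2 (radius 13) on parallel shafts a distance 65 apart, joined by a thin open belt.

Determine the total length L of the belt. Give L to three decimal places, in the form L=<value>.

open belt: β = asin((r2−r1)/C) = asin(5/65) = 4.4117°
wrap1 = π − 2β = 171.1765°
wrap2 = π + 2β = 188.8235°
tangent length = C·cosβ = 64.8074
L = r1·wrap1 + r2·wrap2 + 2·C·cosβ = 8·2.9876 + 13·3.2956 + 2·64.8074 = 196.3583

L=196.358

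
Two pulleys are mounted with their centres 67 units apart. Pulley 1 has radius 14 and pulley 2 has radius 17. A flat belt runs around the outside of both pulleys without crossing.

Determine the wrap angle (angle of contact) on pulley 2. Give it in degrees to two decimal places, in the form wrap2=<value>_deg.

wrap2=185.13_deg

open belt: β = asin((r2−r1)/C) = asin(3/67) = 2.5663°
wrap1 = π − 2β = 174.8673°
wrap2 = π + 2β = 185.1327°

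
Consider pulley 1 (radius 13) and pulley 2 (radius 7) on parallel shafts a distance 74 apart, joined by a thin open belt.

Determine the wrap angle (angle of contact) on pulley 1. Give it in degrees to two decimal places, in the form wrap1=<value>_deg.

wrap1=189.30_deg

open belt: β = asin((r2−r1)/C) = asin(-6/74) = -4.6507°
wrap1 = π − 2β = 189.3014°
wrap2 = π + 2β = 170.6986°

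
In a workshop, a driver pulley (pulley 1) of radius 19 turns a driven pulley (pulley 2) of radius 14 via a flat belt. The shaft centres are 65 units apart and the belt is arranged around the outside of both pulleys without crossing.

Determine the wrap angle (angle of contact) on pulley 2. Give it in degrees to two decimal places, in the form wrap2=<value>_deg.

wrap2=171.18_deg

open belt: β = asin((r2−r1)/C) = asin(-5/65) = -4.4117°
wrap1 = π − 2β = 188.8235°
wrap2 = π + 2β = 171.1765°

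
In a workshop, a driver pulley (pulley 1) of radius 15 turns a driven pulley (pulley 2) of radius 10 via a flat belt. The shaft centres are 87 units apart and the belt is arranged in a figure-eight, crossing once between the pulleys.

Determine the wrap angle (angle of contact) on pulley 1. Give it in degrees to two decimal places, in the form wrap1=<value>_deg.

crossed belt: β = asin((r1+r2)/C) = asin(25/87) = 16.6997°
wrap1 = wrap2 = π + 2β = 213.3995°

wrap1=213.40_deg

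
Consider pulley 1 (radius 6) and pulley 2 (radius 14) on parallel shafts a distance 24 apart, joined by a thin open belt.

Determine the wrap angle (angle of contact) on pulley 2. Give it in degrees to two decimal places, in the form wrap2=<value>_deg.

wrap2=218.94_deg

open belt: β = asin((r2−r1)/C) = asin(8/24) = 19.4712°
wrap1 = π − 2β = 141.0576°
wrap2 = π + 2β = 218.9424°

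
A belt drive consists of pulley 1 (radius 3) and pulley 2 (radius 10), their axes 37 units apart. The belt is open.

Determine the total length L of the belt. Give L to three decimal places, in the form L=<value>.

open belt: β = asin((r2−r1)/C) = asin(7/37) = 10.9055°
wrap1 = π − 2β = 158.1891°
wrap2 = π + 2β = 201.8109°
tangent length = C·cosβ = 36.3318
L = r1·wrap1 + r2·wrap2 + 2·C·cosβ = 3·2.7609 + 10·3.5223 + 2·36.3318 = 116.1690

L=116.169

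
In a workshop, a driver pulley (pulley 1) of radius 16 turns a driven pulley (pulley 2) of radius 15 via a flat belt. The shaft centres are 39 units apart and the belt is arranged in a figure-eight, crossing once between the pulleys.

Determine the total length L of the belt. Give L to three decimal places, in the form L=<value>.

crossed belt: β = asin((r1+r2)/C) = asin(31/39) = 52.6431°
wrap1 = wrap2 = π + 2β = 285.2863°
tangent length = C·cosβ = 23.6643
L = (r1+r2)·wrap + 2·C·cosβ = 31·4.9792 + 2·23.6643 = 201.6834

L=201.683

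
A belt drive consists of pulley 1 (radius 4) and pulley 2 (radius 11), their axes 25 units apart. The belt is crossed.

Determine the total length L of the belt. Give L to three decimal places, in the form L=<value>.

L=106.429

crossed belt: β = asin((r1+r2)/C) = asin(15/25) = 36.8699°
wrap1 = wrap2 = π + 2β = 253.7398°
tangent length = C·cosβ = 20.0000
L = (r1+r2)·wrap + 2·C·cosβ = 15·4.4286 + 2·20.0000 = 106.4289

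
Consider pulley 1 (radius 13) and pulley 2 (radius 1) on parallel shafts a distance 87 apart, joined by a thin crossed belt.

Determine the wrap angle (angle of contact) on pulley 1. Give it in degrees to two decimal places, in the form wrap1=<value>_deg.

wrap1=198.52_deg

crossed belt: β = asin((r1+r2)/C) = asin(14/87) = 9.2603°
wrap1 = wrap2 = π + 2β = 198.5205°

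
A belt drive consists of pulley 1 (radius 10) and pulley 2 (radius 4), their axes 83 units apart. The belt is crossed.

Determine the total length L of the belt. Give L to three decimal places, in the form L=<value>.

L=212.349

crossed belt: β = asin((r1+r2)/C) = asin(14/83) = 9.7108°
wrap1 = wrap2 = π + 2β = 199.4215°
tangent length = C·cosβ = 81.8108
L = (r1+r2)·wrap + 2·C·cosβ = 14·3.4806 + 2·81.8108 = 212.3494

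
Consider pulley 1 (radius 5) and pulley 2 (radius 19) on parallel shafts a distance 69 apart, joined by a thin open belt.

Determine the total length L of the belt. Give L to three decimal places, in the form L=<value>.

L=216.249

open belt: β = asin((r2−r1)/C) = asin(14/69) = 11.7065°
wrap1 = π − 2β = 156.5870°
wrap2 = π + 2β = 203.4130°
tangent length = C·cosβ = 67.5648
L = r1·wrap1 + r2·wrap2 + 2·C·cosβ = 5·2.7330 + 19·3.5502 + 2·67.5648 = 216.2487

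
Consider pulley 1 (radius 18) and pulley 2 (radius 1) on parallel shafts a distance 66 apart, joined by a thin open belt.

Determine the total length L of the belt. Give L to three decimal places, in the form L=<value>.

L=196.094

open belt: β = asin((r2−r1)/C) = asin(-17/66) = -14.9263°
wrap1 = π − 2β = 209.8525°
wrap2 = π + 2β = 150.1475°
tangent length = C·cosβ = 63.7730
L = r1·wrap1 + r2·wrap2 + 2·C·cosβ = 18·3.6626 + 1·2.6206 + 2·63.7730 = 196.0938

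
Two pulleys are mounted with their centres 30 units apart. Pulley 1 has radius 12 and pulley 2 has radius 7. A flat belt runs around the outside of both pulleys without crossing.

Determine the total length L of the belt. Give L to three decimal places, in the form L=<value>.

open belt: β = asin((r2−r1)/C) = asin(-5/30) = -9.5941°
wrap1 = π − 2β = 199.1881°
wrap2 = π + 2β = 160.8119°
tangent length = C·cosβ = 29.5804
L = r1·wrap1 + r2·wrap2 + 2·C·cosβ = 12·3.4765 + 7·2.8067 + 2·29.5804 = 120.5255

L=120.526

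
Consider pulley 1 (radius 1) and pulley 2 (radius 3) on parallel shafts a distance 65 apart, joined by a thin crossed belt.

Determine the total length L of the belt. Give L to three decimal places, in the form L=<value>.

L=142.813

crossed belt: β = asin((r1+r2)/C) = asin(4/65) = 3.5281°
wrap1 = wrap2 = π + 2β = 187.0562°
tangent length = C·cosβ = 64.8768
L = (r1+r2)·wrap + 2·C·cosβ = 4·3.2647 + 2·64.8768 = 142.8126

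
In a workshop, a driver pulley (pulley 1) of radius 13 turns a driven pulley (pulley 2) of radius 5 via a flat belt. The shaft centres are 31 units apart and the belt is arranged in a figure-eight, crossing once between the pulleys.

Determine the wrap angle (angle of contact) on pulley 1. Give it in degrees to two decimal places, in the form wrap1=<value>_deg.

crossed belt: β = asin((r1+r2)/C) = asin(18/31) = 35.4959°
wrap1 = wrap2 = π + 2β = 250.9919°

wrap1=250.99_deg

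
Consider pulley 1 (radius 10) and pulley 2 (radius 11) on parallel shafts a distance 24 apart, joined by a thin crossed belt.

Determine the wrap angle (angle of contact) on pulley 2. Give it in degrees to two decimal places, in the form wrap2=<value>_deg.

wrap2=302.09_deg

crossed belt: β = asin((r1+r2)/C) = asin(21/24) = 61.0450°
wrap1 = wrap2 = π + 2β = 302.0900°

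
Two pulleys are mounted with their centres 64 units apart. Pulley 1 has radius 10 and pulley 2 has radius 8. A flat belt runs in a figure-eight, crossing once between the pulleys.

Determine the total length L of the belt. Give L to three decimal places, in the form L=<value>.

crossed belt: β = asin((r1+r2)/C) = asin(18/64) = 16.3348°
wrap1 = wrap2 = π + 2β = 212.6696°
tangent length = C·cosβ = 61.4166
L = (r1+r2)·wrap + 2·C·cosβ = 18·3.7118 + 2·61.4166 = 189.6454

L=189.645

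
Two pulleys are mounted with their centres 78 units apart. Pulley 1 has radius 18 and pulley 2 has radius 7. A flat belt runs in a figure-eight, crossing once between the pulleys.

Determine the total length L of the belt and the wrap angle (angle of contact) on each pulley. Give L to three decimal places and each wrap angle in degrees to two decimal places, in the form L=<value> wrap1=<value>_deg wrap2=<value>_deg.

L=242.623 wrap1=217.39_deg wrap2=217.39_deg

crossed belt: β = asin((r1+r2)/C) = asin(25/78) = 18.6939°
wrap1 = wrap2 = π + 2β = 217.3879°
tangent length = C·cosβ = 73.8850
L = (r1+r2)·wrap + 2·C·cosβ = 25·3.7941 + 2·73.8850 = 242.6234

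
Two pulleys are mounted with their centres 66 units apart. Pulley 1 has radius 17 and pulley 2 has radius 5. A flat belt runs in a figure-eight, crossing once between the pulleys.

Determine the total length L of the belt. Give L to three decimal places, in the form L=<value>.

crossed belt: β = asin((r1+r2)/C) = asin(22/66) = 19.4712°
wrap1 = wrap2 = π + 2β = 218.9424°
tangent length = C·cosβ = 62.2254
L = (r1+r2)·wrap + 2·C·cosβ = 22·3.8213 + 2·62.2254 = 208.5187

L=208.519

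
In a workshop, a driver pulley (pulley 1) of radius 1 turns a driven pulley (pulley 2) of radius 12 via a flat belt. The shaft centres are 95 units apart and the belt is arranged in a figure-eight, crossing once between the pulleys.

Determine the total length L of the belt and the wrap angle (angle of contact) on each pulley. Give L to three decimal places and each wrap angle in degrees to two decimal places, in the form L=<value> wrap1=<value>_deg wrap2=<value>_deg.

crossed belt: β = asin((r1+r2)/C) = asin(13/95) = 7.8652°
wrap1 = wrap2 = π + 2β = 195.7303°
tangent length = C·cosβ = 94.1063
L = (r1+r2)·wrap + 2·C·cosβ = 13·3.4161 + 2·94.1063 = 232.6224

L=232.622 wrap1=195.73_deg wrap2=195.73_deg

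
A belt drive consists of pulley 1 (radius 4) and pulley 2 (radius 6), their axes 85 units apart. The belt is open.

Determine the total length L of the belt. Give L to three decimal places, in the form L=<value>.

open belt: β = asin((r2−r1)/C) = asin(2/85) = 1.3483°
wrap1 = π − 2β = 177.3035°
wrap2 = π + 2β = 182.6965°
tangent length = C·cosβ = 84.9765
L = r1·wrap1 + r2·wrap2 + 2·C·cosβ = 4·3.0945 + 6·3.1887 + 2·84.9765 = 201.4630

L=201.463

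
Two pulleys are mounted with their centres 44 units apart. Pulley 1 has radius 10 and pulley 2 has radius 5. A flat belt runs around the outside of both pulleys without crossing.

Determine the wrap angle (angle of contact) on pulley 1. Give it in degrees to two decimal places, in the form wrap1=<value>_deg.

wrap1=193.05_deg

open belt: β = asin((r2−r1)/C) = asin(-5/44) = -6.5250°
wrap1 = π − 2β = 193.0500°
wrap2 = π + 2β = 166.9500°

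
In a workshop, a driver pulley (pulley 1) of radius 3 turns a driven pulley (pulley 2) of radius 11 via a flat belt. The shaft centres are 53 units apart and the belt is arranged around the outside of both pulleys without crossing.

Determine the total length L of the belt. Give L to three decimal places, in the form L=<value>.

open belt: β = asin((r2−r1)/C) = asin(8/53) = 8.6816°
wrap1 = π − 2β = 162.6368°
wrap2 = π + 2β = 197.3632°
tangent length = C·cosβ = 52.3927
L = r1·wrap1 + r2·wrap2 + 2·C·cosβ = 3·2.8385 + 11·3.4446 + 2·52.3927 = 151.1922

L=151.192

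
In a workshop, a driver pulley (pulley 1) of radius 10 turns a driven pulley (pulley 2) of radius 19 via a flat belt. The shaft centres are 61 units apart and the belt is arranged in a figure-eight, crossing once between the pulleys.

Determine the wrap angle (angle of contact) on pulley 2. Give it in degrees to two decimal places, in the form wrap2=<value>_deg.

wrap2=236.77_deg

crossed belt: β = asin((r1+r2)/C) = asin(29/61) = 28.3860°
wrap1 = wrap2 = π + 2β = 236.7721°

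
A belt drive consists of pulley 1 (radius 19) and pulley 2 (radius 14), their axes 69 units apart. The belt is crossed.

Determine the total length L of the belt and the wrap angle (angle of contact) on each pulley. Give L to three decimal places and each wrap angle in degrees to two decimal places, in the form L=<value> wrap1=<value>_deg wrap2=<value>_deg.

L=257.779 wrap1=237.14_deg wrap2=237.14_deg

crossed belt: β = asin((r1+r2)/C) = asin(33/69) = 28.5719°
wrap1 = wrap2 = π + 2β = 237.1438°
tangent length = C·cosβ = 60.5970
L = (r1+r2)·wrap + 2·C·cosβ = 33·4.1389 + 2·60.5970 = 257.7791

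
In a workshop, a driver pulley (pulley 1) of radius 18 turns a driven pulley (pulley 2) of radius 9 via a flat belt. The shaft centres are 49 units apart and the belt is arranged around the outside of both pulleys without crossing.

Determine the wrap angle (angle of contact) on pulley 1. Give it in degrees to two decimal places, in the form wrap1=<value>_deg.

open belt: β = asin((r2−r1)/C) = asin(-9/49) = -10.5838°
wrap1 = π − 2β = 201.1676°
wrap2 = π + 2β = 158.8324°

wrap1=201.17_deg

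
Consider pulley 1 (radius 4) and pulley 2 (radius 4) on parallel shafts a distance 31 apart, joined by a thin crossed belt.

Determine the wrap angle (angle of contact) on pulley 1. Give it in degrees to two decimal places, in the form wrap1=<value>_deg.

wrap1=209.91_deg

crossed belt: β = asin((r1+r2)/C) = asin(8/31) = 14.9552°
wrap1 = wrap2 = π + 2β = 209.9105°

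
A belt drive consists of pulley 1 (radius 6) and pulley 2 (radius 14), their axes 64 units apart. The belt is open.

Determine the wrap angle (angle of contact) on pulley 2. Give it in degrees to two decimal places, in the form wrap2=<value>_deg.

wrap2=194.36_deg

open belt: β = asin((r2−r1)/C) = asin(8/64) = 7.1808°
wrap1 = π − 2β = 165.6385°
wrap2 = π + 2β = 194.3615°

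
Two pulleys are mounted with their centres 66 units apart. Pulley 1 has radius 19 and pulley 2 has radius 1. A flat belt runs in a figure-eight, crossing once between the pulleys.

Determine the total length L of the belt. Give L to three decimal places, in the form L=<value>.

L=200.940

crossed belt: β = asin((r1+r2)/C) = asin(20/66) = 17.6397°
wrap1 = wrap2 = π + 2β = 215.2794°
tangent length = C·cosβ = 62.8967
L = (r1+r2)·wrap + 2·C·cosβ = 20·3.7573 + 2·62.8967 = 200.9402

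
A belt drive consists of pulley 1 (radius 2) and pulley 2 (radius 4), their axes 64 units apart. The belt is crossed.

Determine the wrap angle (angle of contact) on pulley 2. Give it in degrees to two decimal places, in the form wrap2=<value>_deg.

crossed belt: β = asin((r1+r2)/C) = asin(6/64) = 5.3794°
wrap1 = wrap2 = π + 2β = 190.7588°

wrap2=190.76_deg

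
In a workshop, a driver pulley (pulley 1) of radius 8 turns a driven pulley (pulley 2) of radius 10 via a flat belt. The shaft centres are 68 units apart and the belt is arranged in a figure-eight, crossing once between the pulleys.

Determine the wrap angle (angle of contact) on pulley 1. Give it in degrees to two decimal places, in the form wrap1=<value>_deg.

crossed belt: β = asin((r1+r2)/C) = asin(18/68) = 15.3495°
wrap1 = wrap2 = π + 2β = 210.6990°

wrap1=210.70_deg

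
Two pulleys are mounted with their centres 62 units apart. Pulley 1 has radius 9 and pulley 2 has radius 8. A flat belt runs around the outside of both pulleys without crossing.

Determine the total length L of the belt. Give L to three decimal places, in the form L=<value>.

open belt: β = asin((r2−r1)/C) = asin(-1/62) = -0.9242°
wrap1 = π − 2β = 181.8483°
wrap2 = π + 2β = 178.1517°
tangent length = C·cosβ = 61.9919
L = r1·wrap1 + r2·wrap2 + 2·C·cosβ = 9·3.1739 + 8·3.1093 + 2·61.9919 = 177.4232

L=177.423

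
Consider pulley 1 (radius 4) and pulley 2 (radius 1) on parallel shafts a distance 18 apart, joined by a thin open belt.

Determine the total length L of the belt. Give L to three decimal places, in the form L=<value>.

open belt: β = asin((r2−r1)/C) = asin(-3/18) = -9.5941°
wrap1 = π − 2β = 199.1881°
wrap2 = π + 2β = 160.8119°
tangent length = C·cosβ = 17.7482
L = r1·wrap1 + r2·wrap2 + 2·C·cosβ = 4·3.4765 + 1·2.8067 + 2·17.7482 = 52.2091

L=52.209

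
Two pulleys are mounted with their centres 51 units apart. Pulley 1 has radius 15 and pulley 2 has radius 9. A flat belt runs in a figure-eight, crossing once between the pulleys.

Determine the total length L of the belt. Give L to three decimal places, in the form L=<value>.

L=188.916

crossed belt: β = asin((r1+r2)/C) = asin(24/51) = 28.0725°
wrap1 = wrap2 = π + 2β = 236.1450°
tangent length = C·cosβ = 45.0000
L = (r1+r2)·wrap + 2·C·cosβ = 24·4.1215 + 2·45.0000 = 188.9162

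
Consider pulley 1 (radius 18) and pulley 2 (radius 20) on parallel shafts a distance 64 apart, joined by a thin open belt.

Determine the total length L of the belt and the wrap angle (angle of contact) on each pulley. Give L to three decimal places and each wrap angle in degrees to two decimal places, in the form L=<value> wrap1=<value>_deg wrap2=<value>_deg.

open belt: β = asin((r2−r1)/C) = asin(2/64) = 1.7908°
wrap1 = π − 2β = 176.4184°
wrap2 = π + 2β = 183.5816°
tangent length = C·cosβ = 63.9687
L = r1·wrap1 + r2·wrap2 + 2·C·cosβ = 18·3.0791 + 20·3.2041 + 2·63.9687 = 247.4430

L=247.443 wrap1=176.42_deg wrap2=183.58_deg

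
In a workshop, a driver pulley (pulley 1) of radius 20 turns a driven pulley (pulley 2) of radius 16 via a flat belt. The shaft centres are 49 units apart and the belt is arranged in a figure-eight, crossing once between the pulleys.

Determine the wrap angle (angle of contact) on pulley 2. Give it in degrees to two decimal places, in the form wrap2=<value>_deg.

wrap2=274.56_deg

crossed belt: β = asin((r1+r2)/C) = asin(36/49) = 47.2814°
wrap1 = wrap2 = π + 2β = 274.5627°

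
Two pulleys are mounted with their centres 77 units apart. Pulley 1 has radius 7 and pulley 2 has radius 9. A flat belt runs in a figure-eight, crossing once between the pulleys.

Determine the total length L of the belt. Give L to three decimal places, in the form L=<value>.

L=207.602

crossed belt: β = asin((r1+r2)/C) = asin(16/77) = 11.9930°
wrap1 = wrap2 = π + 2β = 203.9860°
tangent length = C·cosβ = 75.3193
L = (r1+r2)·wrap + 2·C·cosβ = 16·3.5602 + 2·75.3193 = 207.6023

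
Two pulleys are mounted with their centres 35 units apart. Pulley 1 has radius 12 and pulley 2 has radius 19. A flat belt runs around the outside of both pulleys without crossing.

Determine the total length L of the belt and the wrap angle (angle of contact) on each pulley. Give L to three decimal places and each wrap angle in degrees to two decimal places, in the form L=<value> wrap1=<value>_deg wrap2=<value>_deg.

open belt: β = asin((r2−r1)/C) = asin(7/35) = 11.5370°
wrap1 = π − 2β = 156.9261°
wrap2 = π + 2β = 203.0739°
tangent length = C·cosβ = 34.2929
L = r1·wrap1 + r2·wrap2 + 2·C·cosβ = 12·2.7389 + 19·3.5443 + 2·34.2929 = 168.7941

L=168.794 wrap1=156.93_deg wrap2=203.07_deg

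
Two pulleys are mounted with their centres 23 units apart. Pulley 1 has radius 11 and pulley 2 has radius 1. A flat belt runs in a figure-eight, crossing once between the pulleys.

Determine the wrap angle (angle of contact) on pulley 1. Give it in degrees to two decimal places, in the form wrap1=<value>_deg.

crossed belt: β = asin((r1+r2)/C) = asin(12/23) = 31.4490°
wrap1 = wrap2 = π + 2β = 242.8980°

wrap1=242.90_deg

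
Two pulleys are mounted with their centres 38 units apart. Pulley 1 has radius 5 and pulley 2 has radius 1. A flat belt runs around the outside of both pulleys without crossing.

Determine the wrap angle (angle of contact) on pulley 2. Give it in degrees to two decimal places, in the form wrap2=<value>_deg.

wrap2=167.92_deg

open belt: β = asin((r2−r1)/C) = asin(-4/38) = -6.0423°
wrap1 = π − 2β = 192.0847°
wrap2 = π + 2β = 167.9153°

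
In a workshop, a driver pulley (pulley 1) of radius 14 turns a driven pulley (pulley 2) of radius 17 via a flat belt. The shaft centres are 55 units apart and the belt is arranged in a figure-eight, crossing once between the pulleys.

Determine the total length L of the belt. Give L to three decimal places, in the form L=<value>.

L=225.376

crossed belt: β = asin((r1+r2)/C) = asin(31/55) = 34.3077°
wrap1 = wrap2 = π + 2β = 248.6153°
tangent length = C·cosβ = 45.4313
L = (r1+r2)·wrap + 2·C·cosβ = 31·4.3392 + 2·45.4313 = 225.3764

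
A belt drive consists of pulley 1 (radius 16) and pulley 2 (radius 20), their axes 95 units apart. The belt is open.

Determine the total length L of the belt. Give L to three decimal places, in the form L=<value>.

L=303.266

open belt: β = asin((r2−r1)/C) = asin(4/95) = 2.4132°
wrap1 = π − 2β = 175.1737°
wrap2 = π + 2β = 184.8263°
tangent length = C·cosβ = 94.9158
L = r1·wrap1 + r2·wrap2 + 2·C·cosβ = 16·3.0574 + 20·3.2258 + 2·94.9158 = 303.2658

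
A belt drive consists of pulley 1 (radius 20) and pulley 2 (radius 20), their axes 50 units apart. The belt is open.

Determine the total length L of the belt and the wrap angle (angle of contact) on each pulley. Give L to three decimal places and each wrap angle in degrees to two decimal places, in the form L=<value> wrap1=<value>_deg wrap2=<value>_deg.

open belt: β = asin((r2−r1)/C) = asin(0/50) = 0.0000°
wrap1 = π − 2β = 180.0000°
wrap2 = π + 2β = 180.0000°
tangent length = C·cosβ = 50.0000
L = r1·wrap1 + r2·wrap2 + 2·C·cosβ = 20·3.1416 + 20·3.1416 + 2·50.0000 = 225.6637

L=225.664 wrap1=180.00_deg wrap2=180.00_deg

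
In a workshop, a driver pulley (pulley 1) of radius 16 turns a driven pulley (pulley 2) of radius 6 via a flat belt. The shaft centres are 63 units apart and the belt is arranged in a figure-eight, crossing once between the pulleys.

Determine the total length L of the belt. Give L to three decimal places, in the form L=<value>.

L=202.879

crossed belt: β = asin((r1+r2)/C) = asin(22/63) = 20.4388°
wrap1 = wrap2 = π + 2β = 220.8776°
tangent length = C·cosβ = 59.0339
L = (r1+r2)·wrap + 2·C·cosβ = 22·3.8550 + 2·59.0339 = 202.8787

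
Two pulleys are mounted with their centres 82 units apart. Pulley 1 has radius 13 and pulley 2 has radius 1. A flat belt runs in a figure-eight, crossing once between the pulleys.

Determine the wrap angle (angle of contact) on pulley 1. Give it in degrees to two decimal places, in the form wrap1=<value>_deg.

crossed belt: β = asin((r1+r2)/C) = asin(14/82) = 9.8304°
wrap1 = wrap2 = π + 2β = 199.6607°

wrap1=199.66_deg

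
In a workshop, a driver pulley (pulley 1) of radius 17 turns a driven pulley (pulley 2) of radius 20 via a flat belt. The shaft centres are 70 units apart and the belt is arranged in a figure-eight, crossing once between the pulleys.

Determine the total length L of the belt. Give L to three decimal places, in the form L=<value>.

crossed belt: β = asin((r1+r2)/C) = asin(37/70) = 31.9090°
wrap1 = wrap2 = π + 2β = 243.8180°
tangent length = C·cosβ = 59.4222
L = (r1+r2)·wrap + 2·C·cosβ = 37·4.2554 + 2·59.4222 = 276.2952

L=276.295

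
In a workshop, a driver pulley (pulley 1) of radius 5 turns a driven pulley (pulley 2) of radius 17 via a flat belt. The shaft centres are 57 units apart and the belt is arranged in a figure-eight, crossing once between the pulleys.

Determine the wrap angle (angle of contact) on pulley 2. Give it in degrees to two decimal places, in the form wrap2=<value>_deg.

crossed belt: β = asin((r1+r2)/C) = asin(22/57) = 22.7037°
wrap1 = wrap2 = π + 2β = 225.4073°

wrap2=225.41_deg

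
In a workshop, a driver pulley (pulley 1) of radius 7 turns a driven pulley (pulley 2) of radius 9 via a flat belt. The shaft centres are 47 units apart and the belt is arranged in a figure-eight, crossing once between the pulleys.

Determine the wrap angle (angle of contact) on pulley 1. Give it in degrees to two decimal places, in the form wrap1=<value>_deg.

crossed belt: β = asin((r1+r2)/C) = asin(16/47) = 19.9028°
wrap1 = wrap2 = π + 2β = 219.8056°

wrap1=219.81_deg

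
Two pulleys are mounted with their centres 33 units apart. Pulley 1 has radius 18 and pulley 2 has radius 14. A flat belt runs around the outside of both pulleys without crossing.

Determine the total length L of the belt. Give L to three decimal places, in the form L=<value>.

open belt: β = asin((r2−r1)/C) = asin(-4/33) = -6.9621°
wrap1 = π − 2β = 193.9241°
wrap2 = π + 2β = 166.0759°
tangent length = C·cosβ = 32.7567
L = r1·wrap1 + r2·wrap2 + 2·C·cosβ = 18·3.3846 + 14·2.8986 + 2·32.7567 = 167.0164

L=167.016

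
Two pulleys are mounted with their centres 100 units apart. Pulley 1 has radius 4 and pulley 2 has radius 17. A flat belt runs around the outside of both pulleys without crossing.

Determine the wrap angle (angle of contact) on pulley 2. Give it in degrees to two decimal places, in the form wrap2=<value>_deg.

wrap2=194.94_deg

open belt: β = asin((r2−r1)/C) = asin(13/100) = 7.4696°
wrap1 = π − 2β = 165.0608°
wrap2 = π + 2β = 194.9392°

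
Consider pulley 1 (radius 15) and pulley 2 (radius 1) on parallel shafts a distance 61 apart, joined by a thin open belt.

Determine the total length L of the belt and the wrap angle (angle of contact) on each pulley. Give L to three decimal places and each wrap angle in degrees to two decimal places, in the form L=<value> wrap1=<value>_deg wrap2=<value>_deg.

L=175.493 wrap1=206.54_deg wrap2=153.46_deg

open belt: β = asin((r2−r1)/C) = asin(-14/61) = -13.2681°
wrap1 = π − 2β = 206.5362°
wrap2 = π + 2β = 153.4638°
tangent length = C·cosβ = 59.3717
L = r1·wrap1 + r2·wrap2 + 2·C·cosβ = 15·3.6047 + 1·2.6784 + 2·59.3717 = 175.4929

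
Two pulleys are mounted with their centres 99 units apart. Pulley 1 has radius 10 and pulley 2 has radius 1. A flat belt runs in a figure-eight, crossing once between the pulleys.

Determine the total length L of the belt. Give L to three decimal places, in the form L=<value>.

L=233.781

crossed belt: β = asin((r1+r2)/C) = asin(11/99) = 6.3794°
wrap1 = wrap2 = π + 2β = 192.7587°
tangent length = C·cosβ = 98.3870
L = (r1+r2)·wrap + 2·C·cosβ = 11·3.3643 + 2·98.3870 = 233.7810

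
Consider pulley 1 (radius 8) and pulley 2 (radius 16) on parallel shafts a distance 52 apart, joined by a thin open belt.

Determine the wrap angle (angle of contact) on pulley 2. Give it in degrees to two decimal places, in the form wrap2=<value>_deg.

open belt: β = asin((r2−r1)/C) = asin(8/52) = 8.8499°
wrap1 = π − 2β = 162.3002°
wrap2 = π + 2β = 197.6998°

wrap2=197.70_deg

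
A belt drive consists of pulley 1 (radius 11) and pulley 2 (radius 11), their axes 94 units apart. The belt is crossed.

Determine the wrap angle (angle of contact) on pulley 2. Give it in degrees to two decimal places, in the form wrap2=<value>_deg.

crossed belt: β = asin((r1+r2)/C) = asin(22/94) = 13.5352°
wrap1 = wrap2 = π + 2β = 207.0704°

wrap2=207.07_deg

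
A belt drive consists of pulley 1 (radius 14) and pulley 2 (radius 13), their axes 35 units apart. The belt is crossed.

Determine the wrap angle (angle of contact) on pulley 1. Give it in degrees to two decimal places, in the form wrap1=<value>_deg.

crossed belt: β = asin((r1+r2)/C) = asin(27/35) = 50.4823°
wrap1 = wrap2 = π + 2β = 280.9647°

wrap1=280.96_deg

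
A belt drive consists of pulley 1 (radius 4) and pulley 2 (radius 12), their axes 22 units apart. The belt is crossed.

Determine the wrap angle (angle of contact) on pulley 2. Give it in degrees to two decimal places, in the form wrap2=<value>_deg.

crossed belt: β = asin((r1+r2)/C) = asin(16/22) = 46.6582°
wrap1 = wrap2 = π + 2β = 273.3165°

wrap2=273.32_deg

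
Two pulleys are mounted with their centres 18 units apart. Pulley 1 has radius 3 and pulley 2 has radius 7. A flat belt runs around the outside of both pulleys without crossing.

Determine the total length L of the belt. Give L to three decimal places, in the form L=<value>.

open belt: β = asin((r2−r1)/C) = asin(4/18) = 12.8396°
wrap1 = π − 2β = 154.3208°
wrap2 = π + 2β = 205.6792°
tangent length = C·cosβ = 17.5499
L = r1·wrap1 + r2·wrap2 + 2·C·cosβ = 3·2.6934 + 7·3.5898 + 2·17.5499 = 68.3085

L=68.309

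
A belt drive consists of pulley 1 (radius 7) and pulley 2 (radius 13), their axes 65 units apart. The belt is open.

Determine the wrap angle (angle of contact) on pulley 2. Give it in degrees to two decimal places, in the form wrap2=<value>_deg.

open belt: β = asin((r2−r1)/C) = asin(6/65) = 5.2964°
wrap1 = π − 2β = 169.4072°
wrap2 = π + 2β = 190.5928°

wrap2=190.59_deg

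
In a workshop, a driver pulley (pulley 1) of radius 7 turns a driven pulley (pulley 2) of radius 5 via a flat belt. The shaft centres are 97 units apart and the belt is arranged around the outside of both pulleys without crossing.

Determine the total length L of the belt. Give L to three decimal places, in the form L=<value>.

L=231.740

open belt: β = asin((r2−r1)/C) = asin(-2/97) = -1.1814°
wrap1 = π − 2β = 182.3629°
wrap2 = π + 2β = 177.6371°
tangent length = C·cosβ = 96.9794
L = r1·wrap1 + r2·wrap2 + 2·C·cosβ = 7·3.1828 + 5·3.1004 + 2·96.9794 = 231.7404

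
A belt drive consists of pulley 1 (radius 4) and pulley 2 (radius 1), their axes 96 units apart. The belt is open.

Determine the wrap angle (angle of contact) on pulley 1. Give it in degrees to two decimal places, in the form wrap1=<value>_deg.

open belt: β = asin((r2−r1)/C) = asin(-3/96) = -1.7908°
wrap1 = π − 2β = 183.5816°
wrap2 = π + 2β = 176.4184°

wrap1=183.58_deg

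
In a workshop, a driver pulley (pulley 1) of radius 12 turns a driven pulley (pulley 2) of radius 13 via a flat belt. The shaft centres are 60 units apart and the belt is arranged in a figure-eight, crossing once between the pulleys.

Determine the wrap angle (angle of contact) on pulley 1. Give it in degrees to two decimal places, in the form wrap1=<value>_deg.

wrap1=229.25_deg

crossed belt: β = asin((r1+r2)/C) = asin(25/60) = 24.6243°
wrap1 = wrap2 = π + 2β = 229.2486°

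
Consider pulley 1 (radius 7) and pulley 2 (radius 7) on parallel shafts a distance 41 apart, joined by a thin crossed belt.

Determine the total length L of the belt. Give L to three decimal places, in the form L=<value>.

L=130.811

crossed belt: β = asin((r1+r2)/C) = asin(14/41) = 19.9661°
wrap1 = wrap2 = π + 2β = 219.9321°
tangent length = C·cosβ = 38.5357
L = (r1+r2)·wrap + 2·C·cosβ = 14·3.8385 + 2·38.5357 = 130.8109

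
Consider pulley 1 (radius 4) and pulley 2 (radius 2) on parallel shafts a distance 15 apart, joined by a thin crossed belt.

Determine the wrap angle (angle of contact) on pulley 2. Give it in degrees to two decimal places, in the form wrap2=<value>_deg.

crossed belt: β = asin((r1+r2)/C) = asin(6/15) = 23.5782°
wrap1 = wrap2 = π + 2β = 227.1564°

wrap2=227.16_deg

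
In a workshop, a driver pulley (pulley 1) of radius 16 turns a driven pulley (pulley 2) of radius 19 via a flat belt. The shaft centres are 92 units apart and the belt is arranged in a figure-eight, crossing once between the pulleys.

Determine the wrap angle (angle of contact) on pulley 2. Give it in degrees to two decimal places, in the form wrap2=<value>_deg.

crossed belt: β = asin((r1+r2)/C) = asin(35/92) = 22.3606°
wrap1 = wrap2 = π + 2β = 224.7212°

wrap2=224.72_deg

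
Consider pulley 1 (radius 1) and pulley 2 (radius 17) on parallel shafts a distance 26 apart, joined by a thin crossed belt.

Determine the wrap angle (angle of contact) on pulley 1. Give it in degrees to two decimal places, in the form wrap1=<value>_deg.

crossed belt: β = asin((r1+r2)/C) = asin(18/26) = 43.8131°
wrap1 = wrap2 = π + 2β = 267.6261°

wrap1=267.63_deg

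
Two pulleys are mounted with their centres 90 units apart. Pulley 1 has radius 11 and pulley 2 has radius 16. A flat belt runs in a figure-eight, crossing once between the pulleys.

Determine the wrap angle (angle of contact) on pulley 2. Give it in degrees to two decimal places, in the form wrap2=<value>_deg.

wrap2=214.92_deg

crossed belt: β = asin((r1+r2)/C) = asin(27/90) = 17.4576°
wrap1 = wrap2 = π + 2β = 214.9152°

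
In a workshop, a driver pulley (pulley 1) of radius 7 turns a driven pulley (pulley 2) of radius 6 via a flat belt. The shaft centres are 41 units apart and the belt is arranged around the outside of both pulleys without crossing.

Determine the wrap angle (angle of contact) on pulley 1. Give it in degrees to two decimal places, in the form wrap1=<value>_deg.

wrap1=182.80_deg

open belt: β = asin((r2−r1)/C) = asin(-1/41) = -1.3976°
wrap1 = π − 2β = 182.7952°
wrap2 = π + 2β = 177.2048°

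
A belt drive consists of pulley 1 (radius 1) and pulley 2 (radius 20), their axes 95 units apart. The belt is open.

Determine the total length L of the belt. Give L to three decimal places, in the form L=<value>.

open belt: β = asin((r2−r1)/C) = asin(19/95) = 11.5370°
wrap1 = π − 2β = 156.9261°
wrap2 = π + 2β = 203.0739°
tangent length = C·cosβ = 93.0806
L = r1·wrap1 + r2·wrap2 + 2·C·cosβ = 1·2.7389 + 20·3.5443 + 2·93.0806 = 259.7863

L=259.786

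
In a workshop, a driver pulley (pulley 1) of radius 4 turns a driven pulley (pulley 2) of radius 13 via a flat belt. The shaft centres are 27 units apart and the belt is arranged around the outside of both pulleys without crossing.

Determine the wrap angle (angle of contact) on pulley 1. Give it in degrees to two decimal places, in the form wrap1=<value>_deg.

wrap1=141.06_deg

open belt: β = asin((r2−r1)/C) = asin(9/27) = 19.4712°
wrap1 = π − 2β = 141.0576°
wrap2 = π + 2β = 218.9424°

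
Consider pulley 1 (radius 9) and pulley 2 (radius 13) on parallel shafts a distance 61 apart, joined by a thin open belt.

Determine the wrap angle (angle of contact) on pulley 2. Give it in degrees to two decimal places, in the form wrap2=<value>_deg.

wrap2=187.52_deg

open belt: β = asin((r2−r1)/C) = asin(4/61) = 3.7598°
wrap1 = π − 2β = 172.4804°
wrap2 = π + 2β = 187.5196°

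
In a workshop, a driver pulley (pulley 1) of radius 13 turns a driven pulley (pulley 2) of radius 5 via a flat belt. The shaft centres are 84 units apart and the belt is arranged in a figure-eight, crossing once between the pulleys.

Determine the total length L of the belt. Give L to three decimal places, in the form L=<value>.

L=228.421

crossed belt: β = asin((r1+r2)/C) = asin(18/84) = 12.3736°
wrap1 = wrap2 = π + 2β = 204.7473°
tangent length = C·cosβ = 82.0488
L = (r1+r2)·wrap + 2·C·cosβ = 18·3.5735 + 2·82.0488 = 228.4208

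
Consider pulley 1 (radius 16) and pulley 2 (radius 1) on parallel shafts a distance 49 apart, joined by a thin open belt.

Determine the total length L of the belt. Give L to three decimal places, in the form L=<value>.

open belt: β = asin((r2−r1)/C) = asin(-15/49) = -17.8257°
wrap1 = π − 2β = 215.6514°
wrap2 = π + 2β = 144.3486°
tangent length = C·cosβ = 46.6476
L = r1·wrap1 + r2·wrap2 + 2·C·cosβ = 16·3.7638 + 1·2.5194 + 2·46.6476 = 156.0358

L=156.036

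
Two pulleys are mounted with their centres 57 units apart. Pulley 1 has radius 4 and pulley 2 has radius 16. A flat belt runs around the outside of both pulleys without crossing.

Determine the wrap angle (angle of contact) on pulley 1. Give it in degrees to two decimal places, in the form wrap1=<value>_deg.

open belt: β = asin((r2−r1)/C) = asin(12/57) = 12.1532°
wrap1 = π − 2β = 155.6936°
wrap2 = π + 2β = 204.3064°

wrap1=155.69_deg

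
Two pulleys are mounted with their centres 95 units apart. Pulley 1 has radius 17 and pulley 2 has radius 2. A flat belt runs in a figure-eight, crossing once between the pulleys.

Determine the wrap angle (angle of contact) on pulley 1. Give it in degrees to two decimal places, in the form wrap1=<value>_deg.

wrap1=203.07_deg

crossed belt: β = asin((r1+r2)/C) = asin(19/95) = 11.5370°
wrap1 = wrap2 = π + 2β = 203.0739°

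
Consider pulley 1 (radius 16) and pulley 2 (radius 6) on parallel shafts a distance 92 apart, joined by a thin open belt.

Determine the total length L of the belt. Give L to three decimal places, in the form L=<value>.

L=254.203

open belt: β = asin((r2−r1)/C) = asin(-10/92) = -6.2401°
wrap1 = π − 2β = 192.4803°
wrap2 = π + 2β = 167.5197°
tangent length = C·cosβ = 91.4549
L = r1·wrap1 + r2·wrap2 + 2·C·cosβ = 16·3.3594 + 6·2.9238 + 2·91.4549 = 254.2031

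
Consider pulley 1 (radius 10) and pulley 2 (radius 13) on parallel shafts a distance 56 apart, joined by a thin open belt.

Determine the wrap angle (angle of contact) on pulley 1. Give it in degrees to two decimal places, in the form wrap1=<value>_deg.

open belt: β = asin((r2−r1)/C) = asin(3/56) = 3.0709°
wrap1 = π − 2β = 173.8582°
wrap2 = π + 2β = 186.1418°

wrap1=173.86_deg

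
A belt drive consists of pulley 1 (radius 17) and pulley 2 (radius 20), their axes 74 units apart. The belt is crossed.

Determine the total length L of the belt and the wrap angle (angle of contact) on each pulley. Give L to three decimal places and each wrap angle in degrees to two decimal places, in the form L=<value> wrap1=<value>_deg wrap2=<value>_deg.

crossed belt: β = asin((r1+r2)/C) = asin(37/74) = 30.0000°
wrap1 = wrap2 = π + 2β = 240.0000°
tangent length = C·cosβ = 64.0859
L = (r1+r2)·wrap + 2·C·cosβ = 37·4.1888 + 2·64.0859 = 283.1570

L=283.157 wrap1=240.00_deg wrap2=240.00_deg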